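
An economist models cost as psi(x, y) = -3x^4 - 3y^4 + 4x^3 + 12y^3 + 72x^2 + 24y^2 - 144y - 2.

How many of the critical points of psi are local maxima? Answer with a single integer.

4

psi separates as a function of x plus a function of y, so ∇psi=0 decouples.
∂psi/∂x = -12x(x - 4)(x + 3) = 0 at x ∈ {-3, 0, 4}; ∂psi/∂y = -12(y - 3)(y - 2)(y + 2) = 0 at y ∈ {-2, 2, 3}.
The Hessian is diagonal: diag(psi_xx, psi_yy). Second derivatives: psi_xx(-3)=-252, psi_xx(0)=144, psi_xx(4)=-336; psi_yy(-2)=-240, psi_yy(2)=48, psi_yy(3)=-60.
Local maxima occur where both diagonal entries negative: (-3, -2), (-3, 3), (4, -2), (4, 3). Count: 4.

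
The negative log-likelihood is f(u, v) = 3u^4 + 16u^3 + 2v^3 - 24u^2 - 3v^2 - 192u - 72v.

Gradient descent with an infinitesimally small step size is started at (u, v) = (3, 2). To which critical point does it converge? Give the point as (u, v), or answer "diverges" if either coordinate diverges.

(2, 4)

f is separable, so gradient descent decouples: u follows -∂f/∂u, v follows -∂f/∂v.
∂f/∂u = 12(u - 2)(u + 2)(u + 4); at u=3 this is 420, so u decreases.
∂f/∂v = 6(v - 4)(v + 3); at v=2 this is -60, so v increases.
u converges to its nearest critical value 2 (a local min of the u-part); v converges to 4. The iterate converges to (2, 4).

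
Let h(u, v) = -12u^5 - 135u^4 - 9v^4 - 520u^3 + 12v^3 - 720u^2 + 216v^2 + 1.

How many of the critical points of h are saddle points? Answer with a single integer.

h separates as a function of u plus a function of v, so ∇h=0 decouples.
∂h/∂u = -60u(u + 2)(u + 3)(u + 4) = 0 at u ∈ {-4, -3, -2, 0}; ∂h/∂v = -36v(v - 4)(v + 3) = 0 at v ∈ {-3, 0, 4}.
The Hessian is diagonal: diag(h_uu, h_vv). Second derivatives: h_uu(-4)=480, h_uu(-3)=-180, h_uu(-2)=240, h_uu(0)=-1440; h_vv(-3)=-756, h_vv(0)=432, h_vv(4)=-1008.
Saddle points occur where the two diagonal entries have opposite signs: (-4, -3), (-4, 4), (-3, 0), (-2, -3), (-2, 4), (0, 0). Count: 6.

6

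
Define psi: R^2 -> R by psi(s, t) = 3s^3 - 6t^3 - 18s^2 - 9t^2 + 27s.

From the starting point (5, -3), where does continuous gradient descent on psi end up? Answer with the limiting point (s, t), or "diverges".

(3, -1)

psi is separable, so gradient descent decouples: s follows -∂psi/∂s, t follows -∂psi/∂t.
∂psi/∂s = 9(s - 3)(s - 1); at s=5 this is 72, so s decreases.
∂psi/∂t = -18t(t + 1); at t=-3 this is -108, so t increases.
s converges to its nearest critical value 3 (a local min of the s-part); t converges to -1. The iterate converges to (3, -1).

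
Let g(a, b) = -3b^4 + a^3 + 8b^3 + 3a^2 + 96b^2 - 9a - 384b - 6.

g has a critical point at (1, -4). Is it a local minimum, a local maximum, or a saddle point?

The mixed partial ∂²g/∂a∂b is 0, so the Hessian at any point is diag(g_aa, g_bb) = diag(6(a + 1), 12(-3b^2 + 4b + 16)).
At (1, -4): H = diag(12, -576).
The eigenvalues have opposite signs, so H is indefinite: a saddle point.

saddle point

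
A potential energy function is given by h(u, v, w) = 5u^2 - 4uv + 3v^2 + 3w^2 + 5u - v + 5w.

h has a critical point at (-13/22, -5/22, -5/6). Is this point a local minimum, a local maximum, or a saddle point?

local minimum

The Hessian is constant: H = [[10, -4, 0], [-4, 6, 0], [0, 0, 6]].
Leading principal minors: Δ₁ = 10, Δ₂ = 44, Δ₃ = 264.
All leading minors are positive, so H is positive definite: a local minimum.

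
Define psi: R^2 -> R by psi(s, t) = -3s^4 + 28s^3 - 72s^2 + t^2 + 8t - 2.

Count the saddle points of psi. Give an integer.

2

psi separates as a function of s plus a function of t, so ∇psi=0 decouples.
∂psi/∂s = -12s(s - 4)(s - 3) = 0 at s ∈ {0, 3, 4}; ∂psi/∂t = 2(t + 4) = 0 at t ∈ {-4}.
The Hessian is diagonal: diag(psi_ss, psi_tt). Second derivatives: psi_ss(0)=-144, psi_ss(3)=36, psi_ss(4)=-48; psi_tt(-4)=2.
Saddle points occur where the two diagonal entries have opposite signs: (0, -4), (4, -4). Count: 2.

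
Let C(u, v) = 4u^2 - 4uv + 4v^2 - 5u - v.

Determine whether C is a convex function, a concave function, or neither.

convex

C is quadratic, so its Hessian is the constant matrix H = [[8, -4], [-4, 8]].
det(H) = 48, tr(H) = 16.
det(H) > 0 and tr(H) > 0, so H is positive definite everywhere: convex.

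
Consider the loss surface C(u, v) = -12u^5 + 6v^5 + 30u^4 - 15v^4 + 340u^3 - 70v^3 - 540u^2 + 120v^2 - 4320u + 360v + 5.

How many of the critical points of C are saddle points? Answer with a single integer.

8

C separates as a function of u plus a function of v, so ∇C=0 decouples.
∂C/∂u = -60(u - 4)(u - 3)(u + 2)(u + 3) = 0 at u ∈ {-3, -2, 3, 4}; ∂C/∂v = 30(v - 3)(v - 2)(v + 1)(v + 2) = 0 at v ∈ {-2, -1, 2, 3}.
The Hessian is diagonal: diag(C_uu, C_vv). Second derivatives: C_uu(-3)=2520, C_uu(-2)=-1800, C_uu(3)=1800, C_uu(4)=-2520; C_vv(-2)=-600, C_vv(-1)=360, C_vv(2)=-360, C_vv(3)=600.
Saddle points occur where the two diagonal entries have opposite signs: (-3, -2), (-3, 2), (-2, -1), (-2, 3), (3, -2), (3, 2), (4, -1), (4, 3). Count: 8.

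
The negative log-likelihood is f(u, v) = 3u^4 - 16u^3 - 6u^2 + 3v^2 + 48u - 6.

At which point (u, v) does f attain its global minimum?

(4, 0)

f(u,v) separates as P(u) + Q(v) − 6, so its minimum is min P + min Q − 6.
P'(u) = 12(u - 4)(u - 1)(u + 1) vanishes at u ∈ {-1, 1, 4}; Q'(v) = 6v vanishes at v ∈ {0}.
Local minima of P (where P''>0): P(-1)=-35, P(4)=-160. Local minima of Q: Q(0)=0.
So the global minimum of f is P(4) + Q(0) − 6 = -160 + 0 − 6 = -166, attained at (4, 0).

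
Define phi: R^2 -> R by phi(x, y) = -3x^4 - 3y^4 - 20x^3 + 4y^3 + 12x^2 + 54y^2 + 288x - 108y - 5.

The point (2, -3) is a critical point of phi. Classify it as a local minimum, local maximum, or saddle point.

The mixed partial ∂²phi/∂x∂y is 0, so the Hessian at any point is diag(phi_xx, phi_yy) = diag(12(-3x^2 - 10x + 2), 12(-3y^2 + 2y + 9)).
At (2, -3): H = diag(-360, -288).
Both eigenvalues are negative, so H is negative definite: a local maximum.

local maximum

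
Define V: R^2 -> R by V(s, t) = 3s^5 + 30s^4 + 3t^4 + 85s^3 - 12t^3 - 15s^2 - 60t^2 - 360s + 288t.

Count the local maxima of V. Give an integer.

2

V separates as a function of s plus a function of t, so ∇V=0 decouples.
∂V/∂s = 15(s - 1)(s + 2)(s + 3)(s + 4) = 0 at s ∈ {-4, -3, -2, 1}; ∂V/∂t = 12(t - 4)(t - 2)(t + 3) = 0 at t ∈ {-3, 2, 4}.
The Hessian is diagonal: diag(V_ss, V_tt). Second derivatives: V_ss(-4)=-150, V_ss(-3)=60, V_ss(-2)=-90, V_ss(1)=900; V_tt(-3)=420, V_tt(2)=-120, V_tt(4)=168.
Local maxima occur where both diagonal entries negative: (-4, 2), (-2, 2). Count: 2.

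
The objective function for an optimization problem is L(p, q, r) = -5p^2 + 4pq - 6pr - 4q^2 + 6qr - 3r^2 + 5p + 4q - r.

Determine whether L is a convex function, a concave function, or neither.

concave

L is quadratic, so its Hessian is the constant matrix H = [[-10, 4, -6], [4, -8, 6], [-6, 6, -6]].
Leading principal minors: -10, 64, -24.
Signs alternate −, +, − ⇒ H ≺ 0 ⇒ concave.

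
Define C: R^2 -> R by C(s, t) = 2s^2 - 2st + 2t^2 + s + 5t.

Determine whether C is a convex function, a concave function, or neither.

C is quadratic, so its Hessian is the constant matrix H = [[4, -2], [-2, 4]].
det(H) = 12, tr(H) = 8.
det(H) > 0 and tr(H) > 0, so H is positive definite everywhere: convex.

convex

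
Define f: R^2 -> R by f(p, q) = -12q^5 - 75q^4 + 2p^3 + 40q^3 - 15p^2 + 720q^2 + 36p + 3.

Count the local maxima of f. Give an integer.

2

f separates as a function of p plus a function of q, so ∇f=0 decouples.
∂f/∂p = 6(p - 3)(p - 2) = 0 at p ∈ {2, 3}; ∂f/∂q = -60q(q - 2)(q + 3)(q + 4) = 0 at q ∈ {-4, -3, 0, 2}.
The Hessian is diagonal: diag(f_pp, f_qq). Second derivatives: f_pp(2)=-6, f_pp(3)=6; f_qq(-4)=1440, f_qq(-3)=-900, f_qq(0)=1440, f_qq(2)=-3600.
Local maxima occur where both diagonal entries negative: (2, -3), (2, 2). Count: 2.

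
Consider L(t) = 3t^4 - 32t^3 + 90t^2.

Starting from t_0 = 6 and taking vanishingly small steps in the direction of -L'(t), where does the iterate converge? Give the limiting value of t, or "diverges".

5

L'(t) = 12t(t - 5)(t - 3), so L'(6) = 216.
Gradient descent moves in the -L' direction, i.e. t is decreasing.
The nearest critical point in that direction is t = 5, where L'' = 120 > 0 (a local minimum). The iterate converges there.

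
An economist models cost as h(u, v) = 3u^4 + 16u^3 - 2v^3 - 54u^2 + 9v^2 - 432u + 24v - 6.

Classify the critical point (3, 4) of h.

saddle point

The mixed partial ∂²h/∂u∂v is 0, so the Hessian at any point is diag(h_uu, h_vv) = diag(12(3u^2 + 8u - 9), 6(-2v + 3)).
At (3, 4): H = diag(504, -30).
The eigenvalues have opposite signs, so H is indefinite: a saddle point.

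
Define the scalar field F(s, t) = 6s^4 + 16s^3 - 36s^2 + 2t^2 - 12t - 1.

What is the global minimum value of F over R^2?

F(s,t) separates as P(s) + Q(t) − 1, so its minimum is min P + min Q − 1.
P'(s) = 24s(s - 1)(s + 3) vanishes at s ∈ {-3, 0, 1}; Q'(t) = 4(t - 3) vanishes at t ∈ {3}.
Local minima of P (where P''>0): P(-3)=-270, P(1)=-14. Local minima of Q: Q(3)=-18.
So the global minimum of F is P(-3) + Q(3) − 1 = -270 − 18 − 1 = -289, attained at (-3, 3).

-289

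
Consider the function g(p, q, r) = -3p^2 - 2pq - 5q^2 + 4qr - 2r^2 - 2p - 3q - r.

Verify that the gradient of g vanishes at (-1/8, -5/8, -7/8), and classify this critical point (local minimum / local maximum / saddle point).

∇g = (-6p - 2q - 2, -2p - 10q + 4r - 3, 4q - 4r - 1); substituting (-1/8, -5/8, -7/8) gives ∇g = (0, 0, 0), so (-1/8, -5/8, -7/8) is indeed a critical point.
The Hessian is constant: H = [[-6, -2, 0], [-2, -10, 4], [0, 4, -4]].
Leading principal minors: Δ₁ = -6, Δ₂ = 56, Δ₃ = -128.
The minors alternate sign starting negative (−, +, −), so H is negative definite: a local maximum.

local maximum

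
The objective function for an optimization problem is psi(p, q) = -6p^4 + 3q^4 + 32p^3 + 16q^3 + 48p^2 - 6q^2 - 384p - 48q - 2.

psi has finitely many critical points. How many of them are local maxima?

2

psi separates as a function of p plus a function of q, so ∇psi=0 decouples.
∂psi/∂p = -24(p - 4)(p - 2)(p + 2) = 0 at p ∈ {-2, 2, 4}; ∂psi/∂q = 12(q - 1)(q + 1)(q + 4) = 0 at q ∈ {-4, -1, 1}.
The Hessian is diagonal: diag(psi_pp, psi_qq). Second derivatives: psi_pp(-2)=-576, psi_pp(2)=192, psi_pp(4)=-288; psi_qq(-4)=180, psi_qq(-1)=-72, psi_qq(1)=120.
Local maxima occur where both diagonal entries negative: (-2, -1), (4, -1). Count: 2.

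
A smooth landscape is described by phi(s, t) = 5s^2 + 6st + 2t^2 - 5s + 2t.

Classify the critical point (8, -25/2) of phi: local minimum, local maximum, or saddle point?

local minimum

The Hessian of phi is constant: H = [[10, 6], [6, 4]].
det(H) = 10·4 − 6² = 4.
det(H) > 0 and tr(H) = 14 > 0, so H is positive definite and the point is a local minimum.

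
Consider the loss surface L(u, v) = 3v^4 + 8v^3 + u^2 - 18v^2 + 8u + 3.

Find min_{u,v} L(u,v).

-148

L(u,v) separates as P(u) + Q(v) + 3, so its minimum is min P + min Q + 3.
P'(u) = 2u + 8 vanishes at u ∈ {-4}; Q'(v) = 12v(v - 1)(v + 3) vanishes at v ∈ {-3, 0, 1}.
Local minima of P (where P''>0): P(-4)=-16. Local minima of Q: Q(-3)=-135, Q(1)=-7.
So the global minimum of L is P(-4) + Q(-3) + 3 = -16 − 135 + 3 = -148, attained at (-4, -3).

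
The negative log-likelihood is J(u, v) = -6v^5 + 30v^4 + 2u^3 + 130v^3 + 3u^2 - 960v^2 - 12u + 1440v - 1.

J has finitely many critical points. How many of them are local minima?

J separates as a function of u plus a function of v, so ∇J=0 decouples.
∂J/∂u = 6(u - 1)(u + 2) = 0 at u ∈ {-2, 1}; ∂J/∂v = -30(v - 4)(v - 3)(v - 1)(v + 4) = 0 at v ∈ {-4, 1, 3, 4}.
The Hessian is diagonal: diag(J_uu, J_vv). Second derivatives: J_uu(-2)=-18, J_uu(1)=18; J_vv(-4)=8400, J_vv(1)=-900, J_vv(3)=420, J_vv(4)=-720.
Local minima occur where both diagonal entries positive: (1, -4), (1, 3). Count: 2.

2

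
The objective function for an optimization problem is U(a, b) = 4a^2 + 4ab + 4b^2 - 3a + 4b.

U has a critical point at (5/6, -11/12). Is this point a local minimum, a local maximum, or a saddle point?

local minimum

The Hessian of U is constant: H = [[8, 4], [4, 8]].
det(H) = 8·8 − 4² = 48.
det(H) > 0 and tr(H) = 16 > 0, so H is positive definite and the point is a local minimum.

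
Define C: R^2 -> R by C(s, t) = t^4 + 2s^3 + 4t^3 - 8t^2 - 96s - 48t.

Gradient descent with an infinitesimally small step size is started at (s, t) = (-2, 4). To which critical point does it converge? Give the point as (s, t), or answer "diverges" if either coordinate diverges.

(4, 2)

C is separable, so gradient descent decouples: s follows -∂C/∂s, t follows -∂C/∂t.
∂C/∂s = 6(s - 4)(s + 4); at s=-2 this is -72, so s increases.
∂C/∂t = 4(t - 2)(t + 2)(t + 3); at t=4 this is 336, so t decreases.
s converges to its nearest critical value 4 (a local min of the s-part); t converges to 2. The iterate converges to (4, 2).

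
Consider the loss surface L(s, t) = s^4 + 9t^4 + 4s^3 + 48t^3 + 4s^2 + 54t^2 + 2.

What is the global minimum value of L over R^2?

L(s,t) separates as P(s) + Q(t) + 2, so its minimum is min P + min Q + 2.
P'(s) = 4s(s + 1)(s + 2) vanishes at s ∈ {-2, -1, 0}; Q'(t) = 36t(t + 1)(t + 3) vanishes at t ∈ {-3, -1, 0}.
Local minima of P (where P''>0): P(-2)=0, P(0)=0. Local minima of Q: Q(-3)=-81, Q(0)=0.
So the global minimum of L is P(-2) + Q(-3) + 2 = 0 − 81 + 2 = -79, attained at (-2, -3).

-79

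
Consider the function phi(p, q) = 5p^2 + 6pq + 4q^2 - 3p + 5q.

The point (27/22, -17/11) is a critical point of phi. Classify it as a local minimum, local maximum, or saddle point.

The Hessian of phi is constant: H = [[10, 6], [6, 8]].
det(H) = 10·8 − 6² = 44.
det(H) > 0 and tr(H) = 18 > 0, so H is positive definite and the point is a local minimum.

local minimum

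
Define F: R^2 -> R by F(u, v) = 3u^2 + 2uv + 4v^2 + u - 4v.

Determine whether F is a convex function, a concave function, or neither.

F is quadratic, so its Hessian is the constant matrix H = [[6, 2], [2, 8]].
det(H) = 44, tr(H) = 14.
det(H) > 0 and tr(H) > 0, so H is positive definite everywhere: convex.

convex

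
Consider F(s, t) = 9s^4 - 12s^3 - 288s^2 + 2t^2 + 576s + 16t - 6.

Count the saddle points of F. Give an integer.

F separates as a function of s plus a function of t, so ∇F=0 decouples.
∂F/∂s = 36(s - 4)(s - 1)(s + 4) = 0 at s ∈ {-4, 1, 4}; ∂F/∂t = 4(t + 4) = 0 at t ∈ {-4}.
The Hessian is diagonal: diag(F_ss, F_tt). Second derivatives: F_ss(-4)=1440, F_ss(1)=-540, F_ss(4)=864; F_tt(-4)=4.
Saddle points occur where the two diagonal entries have opposite signs: (1, -4). Count: 1.

1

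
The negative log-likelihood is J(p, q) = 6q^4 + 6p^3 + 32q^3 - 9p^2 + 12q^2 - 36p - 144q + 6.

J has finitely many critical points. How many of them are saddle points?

3

J separates as a function of p plus a function of q, so ∇J=0 decouples.
∂J/∂p = 18(p - 2)(p + 1) = 0 at p ∈ {-1, 2}; ∂J/∂q = 24(q - 1)(q + 2)(q + 3) = 0 at q ∈ {-3, -2, 1}.
The Hessian is diagonal: diag(J_pp, J_qq). Second derivatives: J_pp(-1)=-54, J_pp(2)=54; J_qq(-3)=96, J_qq(-2)=-72, J_qq(1)=288.
Saddle points occur where the two diagonal entries have opposite signs: (-1, -3), (-1, 1), (2, -2). Count: 3.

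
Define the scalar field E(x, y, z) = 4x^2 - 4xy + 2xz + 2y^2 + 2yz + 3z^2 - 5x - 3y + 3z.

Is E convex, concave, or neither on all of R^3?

E is quadratic, so its Hessian is the constant matrix H = [[8, -4, 2], [-4, 4, 2], [2, 2, 6]].
Leading principal minors: 8, 16, 16.
All positive ⇒ H ≻ 0 ⇒ convex.

convex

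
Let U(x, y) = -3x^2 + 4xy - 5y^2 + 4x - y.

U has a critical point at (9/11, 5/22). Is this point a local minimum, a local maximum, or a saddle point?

The Hessian of U is constant: H = [[-6, 4], [4, -10]].
det(H) = (-6)·(-10) − 4² = 44.
det(H) > 0 and tr(H) = -16 < 0, so H is negative definite and the point is a local maximum.

local maximum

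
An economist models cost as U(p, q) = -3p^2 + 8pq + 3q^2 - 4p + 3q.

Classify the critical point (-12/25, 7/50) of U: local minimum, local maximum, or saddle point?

saddle point

The Hessian of U is constant: H = [[-6, 8], [8, 6]].
det(H) = (-6)·6 − 8² = -100.
Since det(H) < 0, H is indefinite and the critical point is a saddle point.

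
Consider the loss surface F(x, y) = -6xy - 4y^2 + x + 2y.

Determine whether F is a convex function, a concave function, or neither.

F is quadratic, so its Hessian is the constant matrix H = [[0, -6], [-6, -8]].
det(H) = -36, tr(H) = -8.
det(H) < 0, so H is indefinite: neither convex nor concave.

neither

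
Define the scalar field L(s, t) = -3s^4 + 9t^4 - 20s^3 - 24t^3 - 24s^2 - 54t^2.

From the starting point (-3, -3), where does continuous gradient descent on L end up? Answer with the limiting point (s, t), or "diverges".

L is separable, so gradient descent decouples: s follows -∂L/∂s, t follows -∂L/∂t.
∂L/∂s = -12s(s + 1)(s + 4); at s=-3 this is -72, so s increases.
∂L/∂t = 36t(t - 3)(t + 1); at t=-3 this is -1296, so t increases.
s converges to its nearest critical value -1 (a local min of the s-part); t converges to -1. The iterate converges to (-1, -1).

(-1, -1)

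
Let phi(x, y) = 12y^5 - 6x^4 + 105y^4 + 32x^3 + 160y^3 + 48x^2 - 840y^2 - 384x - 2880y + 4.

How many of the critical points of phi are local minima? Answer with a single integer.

phi separates as a function of x plus a function of y, so ∇phi=0 decouples.
∂phi/∂x = -24(x - 4)(x - 2)(x + 2) = 0 at x ∈ {-2, 2, 4}; ∂phi/∂y = 60(y - 2)(y + 2)(y + 3)(y + 4) = 0 at y ∈ {-4, -3, -2, 2}.
The Hessian is diagonal: diag(phi_xx, phi_yy). Second derivatives: phi_xx(-2)=-576, phi_xx(2)=192, phi_xx(4)=-288; phi_yy(-4)=-720, phi_yy(-3)=300, phi_yy(-2)=-480, phi_yy(2)=7200.
Local minima occur where both diagonal entries positive: (2, -3), (2, 2). Count: 2.

2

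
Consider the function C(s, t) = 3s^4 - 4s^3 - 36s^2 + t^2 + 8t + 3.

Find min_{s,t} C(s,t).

C(s,t) separates as P(s) + Q(t) + 3, so its minimum is min P + min Q + 3.
P'(s) = 12s(s - 3)(s + 2) vanishes at s ∈ {-2, 0, 3}; Q'(t) = 2(t + 4) vanishes at t ∈ {-4}.
Local minima of P (where P''>0): P(-2)=-64, P(3)=-189. Local minima of Q: Q(-4)=-16.
So the global minimum of C is P(3) + Q(-4) + 3 = -189 − 16 + 3 = -202, attained at (3, -4).

-202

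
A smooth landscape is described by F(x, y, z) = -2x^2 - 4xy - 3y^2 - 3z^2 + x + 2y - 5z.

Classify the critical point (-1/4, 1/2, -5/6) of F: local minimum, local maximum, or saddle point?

local maximum

The Hessian is constant: H = [[-4, -4, 0], [-4, -6, 0], [0, 0, -6]].
Leading principal minors: Δ₁ = -4, Δ₂ = 8, Δ₃ = -48.
The minors alternate sign starting negative (−, +, −), so H is negative definite: a local maximum.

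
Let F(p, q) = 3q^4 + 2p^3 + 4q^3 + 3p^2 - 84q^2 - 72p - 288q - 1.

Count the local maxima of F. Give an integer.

F separates as a function of p plus a function of q, so ∇F=0 decouples.
∂F/∂p = 6(p - 3)(p + 4) = 0 at p ∈ {-4, 3}; ∂F/∂q = 12(q - 4)(q + 2)(q + 3) = 0 at q ∈ {-3, -2, 4}.
The Hessian is diagonal: diag(F_pp, F_qq). Second derivatives: F_pp(-4)=-42, F_pp(3)=42; F_qq(-3)=84, F_qq(-2)=-72, F_qq(4)=504.
Local maxima occur where both diagonal entries negative: (-4, -2). Count: 1.

1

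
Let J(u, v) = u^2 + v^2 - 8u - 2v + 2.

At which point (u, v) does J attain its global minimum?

(4, 1)

J(u,v) separates as P(u) + Q(v) + 2, so its minimum is min P + min Q + 2.
P'(u) = 2u - 8 vanishes at u ∈ {4}; Q'(v) = 2v - 2 vanishes at v ∈ {1}.
Local minima of P (where P''>0): P(4)=-16. Local minima of Q: Q(1)=-1.
So the global minimum of J is P(4) + Q(1) + 2 = -16 − 1 + 2 = -15, attained at (4, 1).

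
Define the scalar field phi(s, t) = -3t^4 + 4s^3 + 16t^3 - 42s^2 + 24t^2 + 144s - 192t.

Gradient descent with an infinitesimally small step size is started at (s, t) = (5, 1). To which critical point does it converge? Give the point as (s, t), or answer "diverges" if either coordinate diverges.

(4, 2)

phi is separable, so gradient descent decouples: s follows -∂phi/∂s, t follows -∂phi/∂t.
∂phi/∂s = 12(s - 4)(s - 3); at s=5 this is 24, so s decreases.
∂phi/∂t = -12(t - 4)(t - 2)(t + 2); at t=1 this is -108, so t increases.
s converges to its nearest critical value 4 (a local min of the s-part); t converges to 2. The iterate converges to (4, 2).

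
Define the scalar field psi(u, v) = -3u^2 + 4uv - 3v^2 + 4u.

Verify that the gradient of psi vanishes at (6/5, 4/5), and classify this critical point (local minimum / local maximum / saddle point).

∇psi = (-6u + 4v + 4, 4u - 6v); substituting (6/5, 4/5) gives ∇psi = (0, 0), so (6/5, 4/5) is indeed a critical point.
The Hessian of psi is constant: H = [[-6, 4], [4, -6]].
det(H) = (-6)·(-6) − 4² = 20.
det(H) > 0 and tr(H) = -12 < 0, so H is negative definite and the point is a local maximum.

local maximum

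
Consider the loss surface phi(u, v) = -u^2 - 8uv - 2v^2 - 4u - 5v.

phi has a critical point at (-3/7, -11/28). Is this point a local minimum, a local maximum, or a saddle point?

The Hessian of phi is constant: H = [[-2, -8], [-8, -4]].
det(H) = (-2)·(-4) − (-8)² = -56.
Since det(H) < 0, H is indefinite and the critical point is a saddle point.

saddle point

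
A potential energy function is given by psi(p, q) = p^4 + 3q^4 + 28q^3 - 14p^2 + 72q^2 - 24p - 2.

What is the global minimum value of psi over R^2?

-119

psi(p,q) separates as A(p) + B(q) − 2, so its minimum is min A + min B − 2.
A'(p) = 4(p - 3)(p + 1)(p + 2) vanishes at p ∈ {-2, -1, 3}; B'(q) = 12q(q + 3)(q + 4) vanishes at q ∈ {-4, -3, 0}.
Local minima of A (where A''>0): A(-2)=8, A(3)=-117. Local minima of B: B(-4)=128, B(0)=0.
So the global minimum of psi is A(3) + B(0) − 2 = -117 + 0 − 2 = -119, attained at (3, 0).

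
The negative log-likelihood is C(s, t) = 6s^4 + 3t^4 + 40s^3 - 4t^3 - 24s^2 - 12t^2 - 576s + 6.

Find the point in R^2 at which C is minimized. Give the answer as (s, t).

(2, 2)

C(s,t) separates as P(s) + Q(t) + 6, so its minimum is min P + min Q + 6.
P'(s) = 24(s - 2)(s + 3)(s + 4) vanishes at s ∈ {-4, -3, 2}; Q'(t) = 12t(t - 2)(t + 1) vanishes at t ∈ {-1, 0, 2}.
Local minima of P (where P''>0): P(-4)=896, P(2)=-832. Local minima of Q: Q(-1)=-5, Q(2)=-32.
So the global minimum of C is P(2) + Q(2) + 6 = -832 − 32 + 6 = -858, attained at (2, 2).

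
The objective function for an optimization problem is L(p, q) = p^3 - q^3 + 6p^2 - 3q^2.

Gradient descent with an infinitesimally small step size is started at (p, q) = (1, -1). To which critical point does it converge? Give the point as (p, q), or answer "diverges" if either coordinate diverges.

(0, -2)

L is separable, so gradient descent decouples: p follows -∂L/∂p, q follows -∂L/∂q.
∂L/∂p = 3p(p + 4); at p=1 this is 15, so p decreases.
∂L/∂q = -3q(q + 2); at q=-1 this is 3, so q decreases.
p converges to its nearest critical value 0 (a local min of the p-part); q converges to -2. The iterate converges to (0, -2).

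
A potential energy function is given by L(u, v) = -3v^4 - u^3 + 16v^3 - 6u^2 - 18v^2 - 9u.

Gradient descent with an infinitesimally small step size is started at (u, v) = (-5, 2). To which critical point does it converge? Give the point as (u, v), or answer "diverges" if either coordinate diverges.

L is separable, so gradient descent decouples: u follows -∂L/∂u, v follows -∂L/∂v.
∂L/∂u = -3(u + 1)(u + 3); at u=-5 this is -24, so u increases.
∂L/∂v = -12v(v - 3)(v - 1); at v=2 this is 24, so v decreases.
u converges to its nearest critical value -3 (a local min of the u-part); v converges to 1. The iterate converges to (-3, 1).

(-3, 1)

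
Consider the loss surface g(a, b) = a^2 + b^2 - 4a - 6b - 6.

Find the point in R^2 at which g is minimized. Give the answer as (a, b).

g(a,b) separates as P(a) + Q(b) − 6, so its minimum is min P + min Q − 6.
P'(a) = 2a - 4 vanishes at a ∈ {2}; Q'(b) = 2b - 6 vanishes at b ∈ {3}.
Local minima of P (where P''>0): P(2)=-4. Local minima of Q: Q(3)=-9.
So the global minimum of g is P(2) + Q(3) − 6 = -4 − 9 − 6 = -19, attained at (2, 3).

(2, 3)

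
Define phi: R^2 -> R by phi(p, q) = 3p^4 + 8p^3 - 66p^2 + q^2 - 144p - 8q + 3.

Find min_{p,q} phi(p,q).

phi(p,q) separates as A(p) + B(q) + 3, so its minimum is min A + min B + 3.
A'(p) = 12(p - 3)(p + 1)(p + 4) vanishes at p ∈ {-4, -1, 3}; B'(q) = 2q - 8 vanishes at q ∈ {4}.
Local minima of A (where A''>0): A(-4)=-224, A(3)=-567. Local minima of B: B(4)=-16.
So the global minimum of phi is A(3) + B(4) + 3 = -567 − 16 + 3 = -580, attained at (3, 4).

-580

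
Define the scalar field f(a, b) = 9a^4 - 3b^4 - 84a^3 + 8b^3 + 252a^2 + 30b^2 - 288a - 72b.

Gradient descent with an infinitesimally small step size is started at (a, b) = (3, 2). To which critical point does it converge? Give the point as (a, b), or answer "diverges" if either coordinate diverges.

(4, 1)

f is separable, so gradient descent decouples: a follows -∂f/∂a, b follows -∂f/∂b.
∂f/∂a = 36(a - 4)(a - 2)(a - 1); at a=3 this is -72, so a increases.
∂f/∂b = -12(b - 3)(b - 1)(b + 2); at b=2 this is 48, so b decreases.
a converges to its nearest critical value 4 (a local min of the a-part); b converges to 1. The iterate converges to (4, 1).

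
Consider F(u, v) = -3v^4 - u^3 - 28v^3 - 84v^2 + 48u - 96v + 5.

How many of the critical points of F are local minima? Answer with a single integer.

1

F separates as a function of u plus a function of v, so ∇F=0 decouples.
∂F/∂u = -3(u - 4)(u + 4) = 0 at u ∈ {-4, 4}; ∂F/∂v = -12(v + 1)(v + 2)(v + 4) = 0 at v ∈ {-4, -2, -1}.
The Hessian is diagonal: diag(F_uu, F_vv). Second derivatives: F_uu(-4)=24, F_uu(4)=-24; F_vv(-4)=-72, F_vv(-2)=24, F_vv(-1)=-36.
Local minima occur where both diagonal entries positive: (-4, -2). Count: 1.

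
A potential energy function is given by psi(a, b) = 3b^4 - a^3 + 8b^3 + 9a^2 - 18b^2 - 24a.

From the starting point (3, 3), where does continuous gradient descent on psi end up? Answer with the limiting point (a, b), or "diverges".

psi is separable, so gradient descent decouples: a follows -∂psi/∂a, b follows -∂psi/∂b.
∂psi/∂a = -3(a - 4)(a - 2); at a=3 this is 3, so a decreases.
∂psi/∂b = 12b(b - 1)(b + 3); at b=3 this is 432, so b decreases.
a converges to its nearest critical value 2 (a local min of the a-part); b converges to 1. The iterate converges to (2, 1).

(2, 1)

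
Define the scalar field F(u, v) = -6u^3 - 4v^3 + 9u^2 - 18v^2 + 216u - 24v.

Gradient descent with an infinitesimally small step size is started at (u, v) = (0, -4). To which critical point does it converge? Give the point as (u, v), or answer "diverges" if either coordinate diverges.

(-3, -2)

F is separable, so gradient descent decouples: u follows -∂F/∂u, v follows -∂F/∂v.
∂F/∂u = -18(u - 4)(u + 3); at u=0 this is 216, so u decreases.
∂F/∂v = -12(v + 1)(v + 2); at v=-4 this is -72, so v increases.
u converges to its nearest critical value -3 (a local min of the u-part); v converges to -2. The iterate converges to (-3, -2).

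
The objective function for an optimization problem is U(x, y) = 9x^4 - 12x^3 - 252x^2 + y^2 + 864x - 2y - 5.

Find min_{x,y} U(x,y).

-4422

U(x,y) separates as P(x) + Q(y) − 5, so its minimum is min P + min Q − 5.
P'(x) = 36(x - 3)(x - 2)(x + 4) vanishes at x ∈ {-4, 2, 3}; Q'(y) = 2y - 2 vanishes at y ∈ {1}.
Local minima of P (where P''>0): P(-4)=-4416, P(3)=729. Local minima of Q: Q(1)=-1.
So the global minimum of U is P(-4) + Q(1) − 5 = -4416 − 1 − 5 = -4422, attained at (-4, 1).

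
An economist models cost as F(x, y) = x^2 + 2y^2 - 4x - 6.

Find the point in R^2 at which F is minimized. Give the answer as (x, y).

(2, 0)

F(x,y) separates as P(x) + Q(y) − 6, so its minimum is min P + min Q − 6.
P'(x) = 2x - 4 vanishes at x ∈ {2}; Q'(y) = 4y vanishes at y ∈ {0}.
Local minima of P (where P''>0): P(2)=-4. Local minima of Q: Q(0)=0.
So the global minimum of F is P(2) + Q(0) − 6 = -4 + 0 − 6 = -10, attained at (2, 0).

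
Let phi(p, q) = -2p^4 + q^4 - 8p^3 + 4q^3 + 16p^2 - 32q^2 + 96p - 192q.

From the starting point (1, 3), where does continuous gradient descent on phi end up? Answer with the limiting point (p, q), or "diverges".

phi is separable, so gradient descent decouples: p follows -∂phi/∂p, q follows -∂phi/∂q.
∂phi/∂p = -8(p - 2)(p + 2)(p + 3); at p=1 this is 96, so p decreases.
∂phi/∂q = 4(q - 4)(q + 3)(q + 4); at q=3 this is -168, so q increases.
p converges to its nearest critical value -2 (a local min of the p-part); q converges to 4. The iterate converges to (-2, 4).

(-2, 4)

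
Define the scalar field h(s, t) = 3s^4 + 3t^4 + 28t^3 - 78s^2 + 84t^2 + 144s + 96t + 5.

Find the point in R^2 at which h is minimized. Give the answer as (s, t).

(-4, -4)

h(s,t) separates as P(s) + Q(t) + 5, so its minimum is min P + min Q + 5.
P'(s) = 12(s - 3)(s - 1)(s + 4) vanishes at s ∈ {-4, 1, 3}; Q'(t) = 12(t + 1)(t + 2)(t + 4) vanishes at t ∈ {-4, -2, -1}.
Local minima of P (where P''>0): P(-4)=-1056, P(3)=-27. Local minima of Q: Q(-4)=-64, Q(-1)=-37.
So the global minimum of h is P(-4) + Q(-4) + 5 = -1056 − 64 + 5 = -1115, attained at (-4, -4).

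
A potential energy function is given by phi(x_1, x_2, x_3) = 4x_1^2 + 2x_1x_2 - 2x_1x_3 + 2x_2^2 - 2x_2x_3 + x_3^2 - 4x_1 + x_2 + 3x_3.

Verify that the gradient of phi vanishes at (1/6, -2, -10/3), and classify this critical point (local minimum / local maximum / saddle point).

∇phi = (8x_1 + 2x_2 - 2x_3 - 4, 2x_1 + 4x_2 - 2x_3 + 1, -2x_1 - 2x_2 + 2x_3 + 3); substituting (1/6, -2, -10/3) gives ∇phi = (0, 0, 0), so (1/6, -2, -10/3) is indeed a critical point.
The Hessian is constant: H = [[8, 2, -2], [2, 4, -2], [-2, -2, 2]].
Leading principal minors: Δ₁ = 8, Δ₂ = 28, Δ₃ = 24.
All leading minors are positive, so H is positive definite: a local minimum.

local minimum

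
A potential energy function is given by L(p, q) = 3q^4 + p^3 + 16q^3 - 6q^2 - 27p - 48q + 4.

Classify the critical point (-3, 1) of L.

saddle point

The mixed partial ∂²L/∂p∂q is 0, so the Hessian at any point is diag(L_pp, L_qq) = diag(6p, 12(3q^2 + 8q - 1)).
At (-3, 1): H = diag(-18, 120).
The eigenvalues have opposite signs, so H is indefinite: a saddle point.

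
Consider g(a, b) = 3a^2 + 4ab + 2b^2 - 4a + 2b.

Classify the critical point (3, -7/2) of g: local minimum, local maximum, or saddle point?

local minimum

The Hessian of g is constant: H = [[6, 4], [4, 4]].
det(H) = 6·4 − 4² = 8.
det(H) > 0 and tr(H) = 10 > 0, so H is positive definite and the point is a local minimum.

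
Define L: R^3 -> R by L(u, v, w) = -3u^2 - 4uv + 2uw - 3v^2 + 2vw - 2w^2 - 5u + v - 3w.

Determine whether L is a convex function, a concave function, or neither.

L is quadratic, so its Hessian is the constant matrix H = [[-6, -4, 2], [-4, -6, 2], [2, 2, -4]].
Leading principal minors: -6, 20, -64.
Signs alternate −, +, − ⇒ H ≺ 0 ⇒ concave.

concave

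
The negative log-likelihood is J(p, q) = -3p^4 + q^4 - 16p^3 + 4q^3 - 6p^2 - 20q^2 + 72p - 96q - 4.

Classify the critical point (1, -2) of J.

The mixed partial ∂²J/∂p∂q is 0, so the Hessian at any point is diag(J_pp, J_qq) = diag(-12(3p^2 + 8p + 1), 4(3q^2 + 6q - 10)).
At (1, -2): H = diag(-144, -40).
Both eigenvalues are negative, so H is negative definite: a local maximum.

local maximum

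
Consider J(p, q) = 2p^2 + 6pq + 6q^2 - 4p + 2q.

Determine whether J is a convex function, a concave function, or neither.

J is quadratic, so its Hessian is the constant matrix H = [[4, 6], [6, 12]].
det(H) = 12, tr(H) = 16.
det(H) > 0 and tr(H) > 0, so H is positive definite everywhere: convex.

convex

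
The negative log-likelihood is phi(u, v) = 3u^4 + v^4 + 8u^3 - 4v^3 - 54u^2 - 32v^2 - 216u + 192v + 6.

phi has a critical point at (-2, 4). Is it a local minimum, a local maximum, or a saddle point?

The mixed partial ∂²phi/∂u∂v is 0, so the Hessian at any point is diag(phi_uu, phi_vv) = diag(12(3u^2 + 4u - 9), 4(3v^2 - 6v - 16)).
At (-2, 4): H = diag(-60, 32).
The eigenvalues have opposite signs, so H is indefinite: a saddle point.

saddle point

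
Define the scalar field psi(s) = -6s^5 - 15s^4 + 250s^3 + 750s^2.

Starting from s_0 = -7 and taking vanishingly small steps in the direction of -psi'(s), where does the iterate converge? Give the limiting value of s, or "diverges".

-5

psi'(s) = -30s(s - 5)(s + 2)(s + 5), so psi'(-7) = -25200.
Gradient descent moves in the -psi' direction, i.e. s is increasing.
The nearest critical point in that direction is s = -5, where psi'' = 4500 > 0 (a local minimum). The iterate converges there.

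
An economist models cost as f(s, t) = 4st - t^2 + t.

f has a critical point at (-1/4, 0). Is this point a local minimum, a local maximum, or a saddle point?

The Hessian of f is constant: H = [[0, 4], [4, -2]].
det(H) = 0·(-2) − 4² = -16.
Since det(H) < 0, H is indefinite and the critical point is a saddle point.

saddle point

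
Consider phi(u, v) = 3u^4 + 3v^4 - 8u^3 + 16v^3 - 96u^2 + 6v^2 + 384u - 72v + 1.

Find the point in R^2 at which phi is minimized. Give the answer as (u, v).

phi(u,v) separates as P(u) + Q(v) + 1, so its minimum is min P + min Q + 1.
P'(u) = 12(u - 4)(u - 2)(u + 4) vanishes at u ∈ {-4, 2, 4}; Q'(v) = 12(v - 1)(v + 2)(v + 3) vanishes at v ∈ {-3, -2, 1}.
Local minima of P (where P''>0): P(-4)=-1792, P(4)=256. Local minima of Q: Q(-3)=81, Q(1)=-47.
So the global minimum of phi is P(-4) + Q(1) + 1 = -1792 − 47 + 1 = -1838, attained at (-4, 1).

(-4, 1)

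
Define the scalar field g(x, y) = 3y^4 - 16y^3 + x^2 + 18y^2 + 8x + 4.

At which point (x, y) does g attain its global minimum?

(-4, 3)

g(x,y) separates as P(x) + Q(y) + 4, so its minimum is min P + min Q + 4.
P'(x) = 2x + 8 vanishes at x ∈ {-4}; Q'(y) = 12y(y - 3)(y - 1) vanishes at y ∈ {0, 1, 3}.
Local minima of P (where P''>0): P(-4)=-16. Local minima of Q: Q(0)=0, Q(3)=-27.
So the global minimum of g is P(-4) + Q(3) + 4 = -16 − 27 + 4 = -39, attained at (-4, 3).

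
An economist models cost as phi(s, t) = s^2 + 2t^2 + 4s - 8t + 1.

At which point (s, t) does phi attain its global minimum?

phi(s,t) separates as P(s) + Q(t) + 1, so its minimum is min P + min Q + 1.
P'(s) = 2s + 4 vanishes at s ∈ {-2}; Q'(t) = 4(t - 2) vanishes at t ∈ {2}.
Local minima of P (where P''>0): P(-2)=-4. Local minima of Q: Q(2)=-8.
So the global minimum of phi is P(-2) + Q(2) + 1 = -4 − 8 + 1 = -11, attained at (-2, 2).

(-2, 2)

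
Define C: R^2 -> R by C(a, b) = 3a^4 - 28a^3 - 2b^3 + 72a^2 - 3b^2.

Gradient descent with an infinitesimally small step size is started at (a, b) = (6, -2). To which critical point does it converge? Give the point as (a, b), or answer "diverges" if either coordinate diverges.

C is separable, so gradient descent decouples: a follows -∂C/∂a, b follows -∂C/∂b.
∂C/∂a = 12a(a - 4)(a - 3); at a=6 this is 432, so a decreases.
∂C/∂b = -6b(b + 1); at b=-2 this is -12, so b increases.
a converges to its nearest critical value 4 (a local min of the a-part); b converges to -1. The iterate converges to (4, -1).

(4, -1)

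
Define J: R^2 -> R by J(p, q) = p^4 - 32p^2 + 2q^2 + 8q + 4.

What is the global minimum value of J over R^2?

-260

J(p,q) separates as A(p) + B(q) + 4, so its minimum is min A + min B + 4.
A'(p) = 4p(p - 4)(p + 4) vanishes at p ∈ {-4, 0, 4}; B'(q) = 4q + 8 vanishes at q ∈ {-2}.
Local minima of A (where A''>0): A(-4)=-256, A(4)=-256. Local minima of B: B(-2)=-8.
So the global minimum of J is A(-4) + B(-2) + 4 = -256 − 8 + 4 = -260, attained at (-4, -2).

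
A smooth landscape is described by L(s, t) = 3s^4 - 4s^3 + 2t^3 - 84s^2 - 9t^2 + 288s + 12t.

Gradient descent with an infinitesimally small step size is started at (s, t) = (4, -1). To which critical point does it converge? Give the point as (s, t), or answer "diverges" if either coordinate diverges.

L is separable, so gradient descent decouples: s follows -∂L/∂s, t follows -∂L/∂t.
∂L/∂s = 12(s - 3)(s - 2)(s + 4); at s=4 this is 192, so s decreases.
∂L/∂t = 6(t - 2)(t - 1); at t=-1 this is 36, so t decreases.
The t-coordinate has no critical point in that direction and runs off to infinity.

diverges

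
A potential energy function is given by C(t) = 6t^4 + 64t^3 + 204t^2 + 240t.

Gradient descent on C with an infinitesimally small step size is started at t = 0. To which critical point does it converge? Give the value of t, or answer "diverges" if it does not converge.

-1

C'(t) = 24(t + 1)(t + 2)(t + 5), so C'(0) = 240.
Gradient descent moves in the -C' direction, i.e. t is decreasing.
The nearest critical point in that direction is t = -1, where C'' = 96 > 0 (a local minimum). The iterate converges there.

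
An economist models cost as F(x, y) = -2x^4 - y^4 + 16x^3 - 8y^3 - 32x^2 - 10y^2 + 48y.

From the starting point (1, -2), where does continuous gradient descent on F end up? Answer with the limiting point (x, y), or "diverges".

(2, -3)

F is separable, so gradient descent decouples: x follows -∂F/∂x, y follows -∂F/∂y.
∂F/∂x = -8x(x - 4)(x - 2); at x=1 this is -24, so x increases.
∂F/∂y = -4(y - 1)(y + 3)(y + 4); at y=-2 this is 24, so y decreases.
x converges to its nearest critical value 2 (a local min of the x-part); y converges to -3. The iterate converges to (2, -3).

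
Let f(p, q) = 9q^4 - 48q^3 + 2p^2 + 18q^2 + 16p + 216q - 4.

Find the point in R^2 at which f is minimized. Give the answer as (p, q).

(-4, -1)

f(p,q) separates as A(p) + B(q) − 4, so its minimum is min A + min B − 4.
A'(p) = 4p + 16 vanishes at p ∈ {-4}; B'(q) = 36(q - 3)(q - 2)(q + 1) vanishes at q ∈ {-1, 2, 3}.
Local minima of A (where A''>0): A(-4)=-32. Local minima of B: B(-1)=-141, B(3)=243.
So the global minimum of f is A(-4) + B(-1) − 4 = -32 − 141 − 4 = -177, attained at (-4, -1).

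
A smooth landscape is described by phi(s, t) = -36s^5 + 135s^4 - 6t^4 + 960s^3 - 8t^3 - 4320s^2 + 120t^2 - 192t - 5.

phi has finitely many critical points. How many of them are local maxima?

4

phi separates as a function of s plus a function of t, so ∇phi=0 decouples.
∂phi/∂s = -180s(s - 4)(s - 3)(s + 4) = 0 at s ∈ {-4, 0, 3, 4}; ∂phi/∂t = -24(t - 2)(t - 1)(t + 4) = 0 at t ∈ {-4, 1, 2}.
The Hessian is diagonal: diag(phi_ss, phi_tt). Second derivatives: phi_ss(-4)=40320, phi_ss(0)=-8640, phi_ss(3)=3780, phi_ss(4)=-5760; phi_tt(-4)=-720, phi_tt(1)=120, phi_tt(2)=-144.
Local maxima occur where both diagonal entries negative: (0, -4), (0, 2), (4, -4), (4, 2). Count: 4.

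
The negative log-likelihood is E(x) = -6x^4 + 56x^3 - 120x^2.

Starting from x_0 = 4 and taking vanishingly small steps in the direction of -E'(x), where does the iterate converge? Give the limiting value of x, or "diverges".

2

E'(x) = -24x(x - 5)(x - 2), so E'(4) = 192.
Gradient descent moves in the -E' direction, i.e. x is decreasing.
The nearest critical point in that direction is x = 2, where E'' = 144 > 0 (a local minimum). The iterate converges there.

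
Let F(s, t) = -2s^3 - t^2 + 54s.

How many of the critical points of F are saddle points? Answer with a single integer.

1

F separates as a function of s plus a function of t, so ∇F=0 decouples.
∂F/∂s = -6(s - 3)(s + 3) = 0 at s ∈ {-3, 3}; ∂F/∂t = -2t = 0 at t ∈ {0}.
The Hessian is diagonal: diag(F_ss, F_tt). Second derivatives: F_ss(-3)=36, F_ss(3)=-36; F_tt(0)=-2.
Saddle points occur where the two diagonal entries have opposite signs: (-3, 0). Count: 1.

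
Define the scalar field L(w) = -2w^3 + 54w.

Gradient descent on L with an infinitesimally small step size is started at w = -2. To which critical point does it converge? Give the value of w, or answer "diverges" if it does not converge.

L'(w) = -6(w - 3)(w + 3), so L'(-2) = 30.
Gradient descent moves in the -L' direction, i.e. w is decreasing.
The nearest critical point in that direction is w = -3, where L'' = 36 > 0 (a local minimum). The iterate converges there.

-3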